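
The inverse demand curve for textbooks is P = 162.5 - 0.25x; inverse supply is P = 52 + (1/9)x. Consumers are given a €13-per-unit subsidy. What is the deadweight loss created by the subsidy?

Pre-subsidy: 162.5 - 0.25x = 52 + (1/9)x gives x* = 306 and P* = 86.
With the rebate, buyers effectively pay Pb = Ps − 13, where Ps is the price sellers receive.
On the curves, Pb = 162.5 - 0.25x and Ps = 52 + (1/9)x; the wedge Ps − Pb = 13 gives 52 + (1/9)x − (162.5 - 0.25x) = 13, so x' = 342.
Then Pb = 162.5 − 0.25·342 = 77 and Ps = 52 + (1/9)·342 = 90.
The subsidy expands output by 342 − 306 = 36 past the efficient level; on those units the gap between marginal cost and willingness to pay runs from 0 up to 13.
DWL = ½ × 13 × 36 = 234.

Deadweight loss = €234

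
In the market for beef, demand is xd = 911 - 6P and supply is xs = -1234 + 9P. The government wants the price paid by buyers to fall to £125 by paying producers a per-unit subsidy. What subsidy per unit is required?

Required subsidy s = £30 per unit

At a buyer price of 125, quantity demanded is 911 − 6·125 = 161.
Sellers supply 161 only when they receive Ps with -1234 + 9·Ps = 161, i.e. Ps = 155.
s = Ps − Pb = 155 − 125 = 30.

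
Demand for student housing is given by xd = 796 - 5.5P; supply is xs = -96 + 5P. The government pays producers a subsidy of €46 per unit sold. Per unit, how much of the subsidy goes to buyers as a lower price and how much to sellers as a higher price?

Buyers gain 460/21 per unit; sellers gain 506/21 per unit

Pre-subsidy: 796 - 5.5P = -96 + 5P gives P* = 1784/21, x* = 6904/21.
With the subsidy, sellers receive Ps = Pb + 46 for each unit, where Pb is the price buyers pay.
Supply in terms of Pb becomes xs = -96 + 5(Pb + 46) = 134 + 5Pb. Setting this equal to demand: 796 - 5.5Pb = 134 + 5Pb, so Pb = 1324/21.
Sellers receive Ps = 1324/21 + 46 = 2290/21; x' = 796 − 5.5·(1324/21) = 9434/21.
Buyers' price falls by P* − Pb = 1784/21 − 1324/21 = 460/21; sellers' price rises by Ps − P* = 2290/21 − 1784/21 = 506/21.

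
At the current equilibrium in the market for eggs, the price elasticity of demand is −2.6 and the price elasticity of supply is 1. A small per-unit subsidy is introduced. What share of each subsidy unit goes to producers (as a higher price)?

For a small subsidy around the equilibrium, the benefit split depends on the relative slopes, which at a point are proportional to the elasticities.
Buyer share = εs/(εs + |εd|) = 1/(1 + 2.6) = 5/18; seller share = |εd|/(εs + |εd|) = 13/18.
So producers capture 13/18 of the subsidy.

Producer share = 13/18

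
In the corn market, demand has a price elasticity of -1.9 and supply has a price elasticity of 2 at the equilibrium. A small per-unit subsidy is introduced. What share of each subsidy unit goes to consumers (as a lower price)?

For a small subsidy around the equilibrium, the benefit split depends on the relative slopes, which at a point are proportional to the elasticities.
Buyer share = εs/(εs + |εd|) = 2/(2 + 1.9) = 20/39; seller share = |εd|/(εs + |εd|) = 19/39.

Consumer share = 20/39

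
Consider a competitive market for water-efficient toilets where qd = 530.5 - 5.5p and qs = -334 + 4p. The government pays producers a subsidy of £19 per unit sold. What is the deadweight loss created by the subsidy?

Deadweight loss = £418

Pre-subsidy: 530.5 - 5.5p = -334 + 4p gives p* = 91, q* = 30.
With the subsidy, sellers receive ps = pb + 19 for each unit, where pb is the price buyers pay.
Supply in terms of pb becomes qs = -334 + 4(pb + 19) = -258 + 4pb. Setting this equal to demand: 530.5 - 5.5pb = -258 + 4pb, so pb = 83.
Sellers receive ps = 83 + 19 = 102; q' = 530.5 − 5.5·83 = 74.
The subsidy expands output by 74 − 30 = 44 past the efficient level; on those units the gap between marginal cost and willingness to pay runs from 0 up to 19.
DWL = ½ × 19 × 44 = 418.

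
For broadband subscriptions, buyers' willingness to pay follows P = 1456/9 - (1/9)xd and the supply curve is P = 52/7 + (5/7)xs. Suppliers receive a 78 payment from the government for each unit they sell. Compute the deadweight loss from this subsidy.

Pre-subsidy: 1456/9 - (1/9)x = 52/7 + (5/7)x gives x* = 187 and P* = 141.
With the subsidy, sellers receive Ps = Pb + 78 for each unit, where Pb is the price buyers pay.
On the curves, Pb = 1456/9 - (1/9)x and Ps = 52/7 + (5/7)x; the wedge Ps − Pb = 78 gives 52/7 + (5/7)x − (1456/9 - (1/9)x) = 78, so x' = 281.5.
Then Pb = 1456/9 − (1/9)·281.5 = 130.5 and Ps = 52/7 + (5/7)·281.5 = 208.5.
The subsidy expands output by 281.5 − 187 = 94.5 past the efficient level; on those units the gap between marginal cost and willingness to pay runs from 0 up to 78.
DWL = ½ × 78 × 94.5 = 3685.5.

Deadweight loss = 3685.5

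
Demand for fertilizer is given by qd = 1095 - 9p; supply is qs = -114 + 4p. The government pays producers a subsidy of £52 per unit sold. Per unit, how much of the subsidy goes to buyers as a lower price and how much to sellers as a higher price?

Pre-subsidy: 1095 - 9p = -114 + 4p gives p* = 93, q* = 258.
With the subsidy, sellers receive ps = pb + 52 for each unit, where pb is the price buyers pay.
Supply in terms of pb becomes qs = -114 + 4(pb + 52) = 94 + 4pb. Setting this equal to demand: 1095 - 9pb = 94 + 4pb, so pb = 77.
Sellers receive ps = 77 + 52 = 129; q' = 1095 − 9·77 = 402.
Buyers' price falls by p* − pb = 93 − 77 = 16; sellers' price rises by ps − p* = 129 − 93 = 36.

Buyers gain £16 per unit; sellers gain £36 per unit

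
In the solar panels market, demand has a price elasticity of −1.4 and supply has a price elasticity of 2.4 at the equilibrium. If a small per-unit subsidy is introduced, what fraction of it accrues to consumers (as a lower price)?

For a small subsidy around the equilibrium, the benefit split depends on the relative slopes, which at a point are proportional to the elasticities.
Buyer share = εs/(εs + |εd|) = 2.4/(2.4 + 1.4) = 12/19; seller share = |εd|/(εs + |εd|) = 7/19.

Consumer share = 12/19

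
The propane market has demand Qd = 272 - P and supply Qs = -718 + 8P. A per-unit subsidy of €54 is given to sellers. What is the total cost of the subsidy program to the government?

Pre-subsidy: 272 - P = -718 + 8P gives P* = 110, Q* = 162.
With the subsidy, sellers receive Ps = Pb + 54 for each unit, where Pb is the price buyers pay.
Supply in terms of Pb becomes Qs = -718 + 8(Pb + 54) = -286 + 8Pb. Setting this equal to demand: 272 - Pb = -286 + 8Pb, so Pb = 62.
Sellers receive Ps = 62 + 54 = 116; Q' = 272 − 1·62 = 210.
Government outlay = subsidy × quantity = 54 × 210 = 11340.

Government cost = €11340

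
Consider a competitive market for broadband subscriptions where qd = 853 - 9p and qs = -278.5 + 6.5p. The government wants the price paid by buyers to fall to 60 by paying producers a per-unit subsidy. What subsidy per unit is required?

At a buyer price of 60, quantity demanded is 853 − 9·60 = 313.
Sellers supply 313 only when they receive ps with -278.5 + 6.5·ps = 313, i.e. ps = 91.
s = ps − pb = 91 − 60 = 31.

Required subsidy s = 31 per unit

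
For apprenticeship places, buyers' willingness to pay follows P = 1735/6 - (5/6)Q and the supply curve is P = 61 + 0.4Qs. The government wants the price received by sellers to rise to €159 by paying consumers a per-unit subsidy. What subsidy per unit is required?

Required subsidy s = €74 per unit

At a seller price of 159, quantity supplied is -152.5 + 2.5·159 = 245.
Buyers absorb 245 only when they pay Pb = 1735/6 − (5/6)·245 = 85.
s = Ps − Pb = 159 − 85 = 74.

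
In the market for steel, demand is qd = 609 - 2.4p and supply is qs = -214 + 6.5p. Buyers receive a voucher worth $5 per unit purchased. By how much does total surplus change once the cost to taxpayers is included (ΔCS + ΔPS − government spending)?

Pre-subsidy: 609 - 2.4p = -214 + 6.5p gives p* = 8230/89, q* = 34449/89.
With the rebate, buyers effectively pay pb = ps − 5, where ps is the price sellers receive.
Demand in terms of ps becomes qd = 609 − 2.4(ps − 5) = 621 - 2.4ps. Setting this equal to supply: 621 - 2.4ps = -214 + 6.5ps, so ps = 8350/89.
Buyers pay pb = 8350/89 − 5 = 7905/89; q' = -214 + 6.5·(8350/89) = 35229/89.
ΔCS = ½(34449/89 + 35229/89)(8230/89 − 7905/89) = 11322675/7921; ΔPS = ½(34449/89 + 35229/89)(8350/89 − 8230/89) = 4180680/7921.
Government spending = 5 × 35229/89 = 176145/89.
Net change = 11322675/7921 + 4180680/7921 − 176145/89 = -1950/89. The loss equals the DWL triangle ½·5·780/89.

Net change in total surplus = -1950/89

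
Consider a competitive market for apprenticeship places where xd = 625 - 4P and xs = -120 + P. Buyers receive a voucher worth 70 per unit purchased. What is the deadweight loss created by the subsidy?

Deadweight loss = 1960

Pre-subsidy: 625 - 4P = -120 + P gives P* = 149, x* = 29.
With the rebate, buyers effectively pay Pb = Ps − 70, where Ps is the price sellers receive.
Demand in terms of Ps becomes xd = 625 − 4(Ps − 70) = 905 - 4Ps. Setting this equal to supply: 905 - 4Ps = -120 + Ps, so Ps = 205.
Buyers pay Pb = 205 − 70 = 135; x' = -120 + 1·205 = 85.
The subsidy expands output by 85 − 29 = 56 past the efficient level; on those units the gap between marginal cost and willingness to pay runs from 0 up to 70.
DWL = ½ × 70 × 56 = 1960.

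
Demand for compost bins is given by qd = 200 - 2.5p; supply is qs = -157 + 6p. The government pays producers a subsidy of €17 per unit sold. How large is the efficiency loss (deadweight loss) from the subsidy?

Deadweight loss = €255

Pre-subsidy: 200 - 2.5p = -157 + 6p gives p* = 42, q* = 95.
With the subsidy, sellers receive ps = pb + 17 for each unit, where pb is the price buyers pay.
Supply in terms of pb becomes qs = -157 + 6(pb + 17) = -55 + 6pb. Setting this equal to demand: 200 - 2.5pb = -55 + 6pb, so pb = 30.
Sellers receive ps = 30 + 17 = 47; q' = 200 − 2.5·30 = 125.
The subsidy expands output by 125 − 95 = 30 past the efficient level; on those units the gap between marginal cost and willingness to pay runs from 0 up to 17.
DWL = ½ × 17 × 30 = 255.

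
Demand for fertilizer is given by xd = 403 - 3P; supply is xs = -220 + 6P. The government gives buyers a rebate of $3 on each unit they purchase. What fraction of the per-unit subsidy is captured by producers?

Pre-subsidy: 403 - 3P = -220 + 6P gives P* = 623/9, x* = 586/3.
With the rebate, buyers effectively pay Pb = Ps − 3, where Ps is the price sellers receive.
Demand in terms of Ps becomes xd = 403 − 3(Ps − 3) = 412 - 3Ps. Setting this equal to supply: 412 - 3Ps = -220 + 6Ps, so Ps = 632/9.
Buyers pay Pb = 632/9 − 3 = 605/9; x' = -220 + 6·(632/9) = 604/3.
Buyers' price falls by P* − Pb = 623/9 − 605/9 = 2; sellers' price rises by Ps − P* = 632/9 − 623/9 = 1.
So producers capture 1/3 = 1/3 of each unit of subsidy.

Producer share = 1/3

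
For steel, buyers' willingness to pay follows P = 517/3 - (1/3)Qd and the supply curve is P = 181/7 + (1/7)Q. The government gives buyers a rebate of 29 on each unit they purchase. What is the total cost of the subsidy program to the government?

Government cost = 10686.5

Pre-subsidy: 517/3 - (1/3)Q = 181/7 + (1/7)Q gives Q* = 307.6 and P* = 69.8.
With the rebate, buyers effectively pay Pb = Ps − 29, where Ps is the price sellers receive.
On the curves, Pb = 517/3 - (1/3)Q and Ps = 181/7 + (1/7)Q; the wedge Ps − Pb = 29 gives 181/7 + (1/7)Q − (517/3 - (1/3)Q) = 29, so Q' = 368.5.
Then Pb = 517/3 − (1/3)·368.5 = 49.5 and Ps = 181/7 + (1/7)·368.5 = 78.5.
Government outlay = subsidy × quantity = 29 × 368.5 = 10686.5.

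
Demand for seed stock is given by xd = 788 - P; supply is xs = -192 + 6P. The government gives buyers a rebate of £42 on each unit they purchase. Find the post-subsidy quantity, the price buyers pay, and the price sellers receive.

Pre-subsidy: 788 - P = -192 + 6P gives P* = 140, x* = 648.
With the rebate, buyers effectively pay Pb = Ps − 42, where Ps is the price sellers receive.
Demand in terms of Ps becomes xd = 788 − 1(Ps − 42) = 830 - Ps. Setting this equal to supply: 830 - Ps = -192 + 6Ps, so Ps = 146.
Buyers pay Pb = 146 − 42 = 104; x' = -192 + 6·146 = 684.

x' = 684; buyers pay £104; sellers receive £146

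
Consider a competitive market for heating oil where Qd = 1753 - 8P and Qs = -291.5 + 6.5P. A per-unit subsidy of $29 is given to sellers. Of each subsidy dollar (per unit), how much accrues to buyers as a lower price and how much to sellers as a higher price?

Buyers gain $13 per unit; sellers gain $16 per unit

Pre-subsidy: 1753 - 8P = -291.5 + 6.5P gives P* = 141, Q* = 625.
With the subsidy, sellers receive Ps = Pb + 29 for each unit, where Pb is the price buyers pay.
Supply in terms of Pb becomes Qs = -291.5 + 6.5(Pb + 29) = -103 + 6.5Pb. Setting this equal to demand: 1753 - 8Pb = -103 + 6.5Pb, so Pb = 128.
Sellers receive Ps = 128 + 29 = 157; Q' = 1753 − 8·128 = 729.
Buyers' price falls by P* − Pb = 141 − 128 = 13; sellers' price rises by Ps − P* = 157 − 141 = 16.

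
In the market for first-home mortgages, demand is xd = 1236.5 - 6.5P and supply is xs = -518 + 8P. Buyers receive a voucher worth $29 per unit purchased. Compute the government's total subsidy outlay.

Pre-subsidy: 1236.5 - 6.5P = -518 + 8P gives P* = 121, x* = 450.
With the rebate, buyers effectively pay Pb = Ps − 29, where Ps is the price sellers receive.
Demand in terms of Ps becomes xd = 1236.5 − 6.5(Ps − 29) = 1425 - 6.5Ps. Setting this equal to supply: 1425 - 6.5Ps = -518 + 8Ps, so Ps = 134.
Buyers pay Pb = 134 − 29 = 105; x' = -518 + 8·134 = 554.
Government outlay = subsidy × quantity = 29 × 554 = 16066.

Government cost = $16066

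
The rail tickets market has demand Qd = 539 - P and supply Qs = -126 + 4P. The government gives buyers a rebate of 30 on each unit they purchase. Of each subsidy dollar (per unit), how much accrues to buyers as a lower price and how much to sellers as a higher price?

Buyers gain 24 per unit; sellers gain 6 per unit

Pre-subsidy: 539 - P = -126 + 4P gives P* = 133, Q* = 406.
With the rebate, buyers effectively pay Pb = Ps − 30, where Ps is the price sellers receive.
Demand in terms of Ps becomes Qd = 539 − 1(Ps − 30) = 569 - Ps. Setting this equal to supply: 569 - Ps = -126 + 4Ps, so Ps = 139.
Buyers pay Pb = 139 − 30 = 109; Q' = -126 + 4·139 = 430.
Buyers' price falls by P* − Pb = 133 − 109 = 24; sellers' price rises by Ps − P* = 139 − 133 = 6.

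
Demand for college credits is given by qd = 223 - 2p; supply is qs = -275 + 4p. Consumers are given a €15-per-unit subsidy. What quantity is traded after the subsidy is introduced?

Pre-subsidy: 223 - 2p = -275 + 4p gives p* = 83, q* = 57.
With the rebate, buyers effectively pay pb = ps − 15, where ps is the price sellers receive.
Demand in terms of ps becomes qd = 223 − 2(ps − 15) = 253 - 2ps. Setting this equal to supply: 253 - 2ps = -275 + 4ps, so ps = 88.
Buyers pay pb = 88 − 15 = 73; q' = -275 + 4·88 = 77.

q' = 77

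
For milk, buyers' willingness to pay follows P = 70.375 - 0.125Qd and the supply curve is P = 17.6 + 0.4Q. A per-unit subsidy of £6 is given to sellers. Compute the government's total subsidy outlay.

Pre-subsidy: 70.375 - 0.125Q = 17.6 + 0.4Q gives Q* = 2111/21 and P* = 1214/21.
With the subsidy, sellers receive Ps = Pb + 6 for each unit, where Pb is the price buyers pay.
On the curves, Pb = 70.375 - 0.125Q and Ps = 17.6 + 0.4Q; the wedge Ps − Pb = 6 gives 17.6 + 0.4Q − (70.375 - 0.125Q) = 6, so Q' = 2351/21.
Then Pb = 70.375 − 0.125·(2351/21) = 1184/21 and Ps = 17.6 + 0.4·(2351/21) = 1310/21.
Government outlay = subsidy × quantity = 6 × 2351/21 = 4702/7.

Government cost = 4702/7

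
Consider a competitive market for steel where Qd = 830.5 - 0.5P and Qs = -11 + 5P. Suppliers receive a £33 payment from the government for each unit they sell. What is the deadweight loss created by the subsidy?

Deadweight loss = £247.5

Pre-subsidy: 830.5 - 0.5P = -11 + 5P gives P* = 153, Q* = 754.
With the subsidy, sellers receive Ps = Pb + 33 for each unit, where Pb is the price buyers pay.
Supply in terms of Pb becomes Qs = -11 + 5(Pb + 33) = 154 + 5Pb. Setting this equal to demand: 830.5 - 0.5Pb = 154 + 5Pb, so Pb = 123.
Sellers receive Ps = 123 + 33 = 156; Q' = 830.5 − 0.5·123 = 769.
The subsidy expands output by 769 − 754 = 15 past the efficient level; on those units the gap between marginal cost and willingness to pay runs from 0 up to 33.
DWL = ½ × 33 × 15 = 247.5.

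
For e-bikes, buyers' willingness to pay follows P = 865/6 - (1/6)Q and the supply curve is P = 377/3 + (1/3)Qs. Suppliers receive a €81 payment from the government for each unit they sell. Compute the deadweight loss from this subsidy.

Deadweight loss = €6561

Pre-subsidy: 865/6 - (1/6)Q = 377/3 + (1/3)Q gives Q* = 37 and P* = 138.
With the subsidy, sellers receive Ps = Pb + 81 for each unit, where Pb is the price buyers pay.
On the curves, Pb = 865/6 - (1/6)Q and Ps = 377/3 + (1/3)Q; the wedge Ps − Pb = 81 gives 377/3 + (1/3)Q − (865/6 - (1/6)Q) = 81, so Q' = 199.
Then Pb = 865/6 − (1/6)·199 = 111 and Ps = 377/3 + (1/3)·199 = 192.
The subsidy expands output by 199 − 37 = 162 past the efficient level; on those units the gap between marginal cost and willingness to pay runs from 0 up to 81.
DWL = ½ × 81 × 162 = 6561.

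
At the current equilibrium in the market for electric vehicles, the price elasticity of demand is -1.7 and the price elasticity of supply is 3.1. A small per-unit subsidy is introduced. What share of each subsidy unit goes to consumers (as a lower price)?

Consumer share = 31/48

For a small subsidy around the equilibrium, the benefit split depends on the relative slopes, which at a point are proportional to the elasticities.
Buyer share = εs/(εs + |εd|) = 3.1/(3.1 + 1.7) = 31/48; seller share = |εd|/(εs + |εd|) = 17/48.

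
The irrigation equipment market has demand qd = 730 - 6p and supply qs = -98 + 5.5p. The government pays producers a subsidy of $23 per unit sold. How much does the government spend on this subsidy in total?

Pre-subsidy: 730 - 6p = -98 + 5.5p gives p* = 72, q* = 298.
With the subsidy, sellers receive ps = pb + 23 for each unit, where pb is the price buyers pay.
Supply in terms of pb becomes qs = -98 + 5.5(pb + 23) = 28.5 + 5.5pb. Setting this equal to demand: 730 - 6pb = 28.5 + 5.5pb, so pb = 61.
Sellers receive ps = 61 + 23 = 84; q' = 730 − 6·61 = 364.
Government outlay = subsidy × quantity = 23 × 364 = 8372.

Government cost = $8372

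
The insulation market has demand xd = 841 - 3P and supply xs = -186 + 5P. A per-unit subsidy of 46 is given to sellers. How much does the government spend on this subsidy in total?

Pre-subsidy: 841 - 3P = -186 + 5P gives P* = 128.375, x* = 455.875.
With the subsidy, sellers receive Ps = Pb + 46 for each unit, where Pb is the price buyers pay.
Supply in terms of Pb becomes xs = -186 + 5(Pb + 46) = 44 + 5Pb. Setting this equal to demand: 841 - 3Pb = 44 + 5Pb, so Pb = 99.625.
Sellers receive Ps = 99.625 + 46 = 145.625; x' = 841 − 3·99.625 = 542.125.
Government outlay = subsidy × quantity = 46 × 542.125 = 24937.75.

Government cost = 24937.75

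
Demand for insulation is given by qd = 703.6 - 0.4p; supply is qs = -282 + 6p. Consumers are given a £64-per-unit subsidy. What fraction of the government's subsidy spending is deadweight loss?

Pre-subsidy: 703.6 - 0.4p = -282 + 6p gives p* = 154, q* = 642.
With the rebate, buyers effectively pay pb = ps − 64, where ps is the price sellers receive.
Demand in terms of ps becomes qd = 703.6 − 0.4(ps − 64) = 729.2 - 0.4ps. Setting this equal to supply: 729.2 - 0.4ps = -282 + 6ps, so ps = 158.
Buyers pay pb = 158 − 64 = 94; q' = -282 + 6·158 = 666.
ΔCS = ½(642 + 666)(154 − 94) = 39240; ΔPS = ½(642 + 666)(158 − 154) = 2616.
Government spending = 64 × 666 = 42624.
DWL = ½ × 64 × (666 − 642) = 768; fraction = 768 / 42624 = 2/111.

DWL / government spending = 2/111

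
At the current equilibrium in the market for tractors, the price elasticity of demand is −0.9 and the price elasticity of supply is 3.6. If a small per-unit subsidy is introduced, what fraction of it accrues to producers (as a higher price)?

Producer share = 0.2

For a small subsidy around the equilibrium, the benefit split depends on the relative slopes, which at a point are proportional to the elasticities.
Buyer share = εs/(εs + |εd|) = 3.6/(3.6 + 0.9) = 0.8; seller share = |εd|/(εs + |εd|) = 0.2.
So producers capture 0.2 of the subsidy.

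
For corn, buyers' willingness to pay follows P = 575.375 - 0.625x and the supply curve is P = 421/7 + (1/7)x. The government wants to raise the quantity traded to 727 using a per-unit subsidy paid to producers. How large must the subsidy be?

Required subsidy s = 43 per unit

At x = 727, from the demand curve buyers pay Pb = 575.375 − 0.625·727 = 121; from the supply curve sellers need Ps = 421/7 + (1/7)·727 = 164.
The subsidy must fill the gap: s = Ps − Pb = 164 − 121 = 43.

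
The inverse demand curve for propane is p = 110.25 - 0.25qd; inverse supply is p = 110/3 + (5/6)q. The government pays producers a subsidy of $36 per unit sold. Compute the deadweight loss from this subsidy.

Pre-subsidy: 110.25 - 0.25q = 110/3 + (5/6)q gives q* = 883/13 and p* = 2425/26.
With the subsidy, sellers receive ps = pb + 36 for each unit, where pb is the price buyers pay.
On the curves, pb = 110.25 - 0.25q and ps = 110/3 + (5/6)q; the wedge ps − pb = 36 gives 110/3 + (5/6)q − (110.25 - 0.25q) = 36, so q' = 1315/13.
Then pb = 110.25 − 0.25·(1315/13) = 2209/26 and ps = 110/3 + (5/6)·(1315/13) = 3145/26.
The subsidy expands output by 1315/13 − 883/13 = 432/13 past the efficient level; on those units the gap between marginal cost and willingness to pay runs from 0 up to 36.
DWL = ½ × 36 × 432/13 = 7776/13.

Deadweight loss = 7776/13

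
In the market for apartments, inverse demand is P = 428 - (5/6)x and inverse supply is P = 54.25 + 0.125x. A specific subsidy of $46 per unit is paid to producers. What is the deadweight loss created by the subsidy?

Pre-subsidy: 428 - (5/6)x = 54.25 + 0.125x gives x* = 390 and P* = 103.
With the subsidy, sellers receive Ps = Pb + 46 for each unit, where Pb is the price buyers pay.
On the curves, Pb = 428 - (5/6)x and Ps = 54.25 + 0.125x; the wedge Ps − Pb = 46 gives 54.25 + 0.125x − (428 - (5/6)x) = 46, so x' = 438.
Then Pb = 428 − (5/6)·438 = 63 and Ps = 54.25 + 0.125·438 = 109.
The subsidy expands output by 438 − 390 = 48 past the efficient level; on those units the gap between marginal cost and willingness to pay runs from 0 up to 46.
DWL = ½ × 46 × 48 = 1104.

Deadweight loss = $1104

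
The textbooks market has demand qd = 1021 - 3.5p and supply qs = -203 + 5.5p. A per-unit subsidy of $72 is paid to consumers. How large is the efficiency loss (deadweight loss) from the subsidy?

Pre-subsidy: 1021 - 3.5p = -203 + 5.5p gives p* = 136, q* = 545.
With the rebate, buyers effectively pay pb = ps − 72, where ps is the price sellers receive.
Demand in terms of ps becomes qd = 1021 − 3.5(ps − 72) = 1273 - 3.5ps. Setting this equal to supply: 1273 - 3.5ps = -203 + 5.5ps, so ps = 164.
Buyers pay pb = 164 − 72 = 92; q' = -203 + 5.5·164 = 699.
The subsidy expands output by 699 − 545 = 154 past the efficient level; on those units the gap between marginal cost and willingness to pay runs from 0 up to 72.
DWL = ½ × 72 × 154 = 5544.

Deadweight loss = $5544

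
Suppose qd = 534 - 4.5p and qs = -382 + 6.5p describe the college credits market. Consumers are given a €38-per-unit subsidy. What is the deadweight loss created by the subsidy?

Deadweight loss = 42237/22

Pre-subsidy: 534 - 4.5p = -382 + 6.5p gives p* = 916/11, q* = 1752/11.
With the rebate, buyers effectively pay pb = ps − 38, where ps is the price sellers receive.
Demand in terms of ps becomes qd = 534 − 4.5(ps − 38) = 705 - 4.5ps. Setting this equal to supply: 705 - 4.5ps = -382 + 6.5ps, so ps = 1087/11.
Buyers pay pb = 1087/11 − 38 = 669/11; q' = -382 + 6.5·(1087/11) = 5727/22.
The subsidy expands output by 5727/22 − 1752/11 = 2223/22 past the efficient level; on those units the gap between marginal cost and willingness to pay runs from 0 up to 38.
DWL = ½ × 38 × 2223/22 = 42237/22.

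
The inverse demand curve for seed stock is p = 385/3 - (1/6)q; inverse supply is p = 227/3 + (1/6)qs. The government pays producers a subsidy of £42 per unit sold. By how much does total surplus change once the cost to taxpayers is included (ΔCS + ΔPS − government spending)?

Net change in total surplus = -£2646

Pre-subsidy: 385/3 - (1/6)q = 227/3 + (1/6)q gives q* = 158 and p* = 102.
With the subsidy, sellers receive ps = pb + 42 for each unit, where pb is the price buyers pay.
On the curves, pb = 385/3 - (1/6)q and ps = 227/3 + (1/6)q; the wedge ps − pb = 42 gives 227/3 + (1/6)q − (385/3 - (1/6)q) = 42, so q' = 284.
Then pb = 385/3 − (1/6)·284 = 81 and ps = 227/3 + (1/6)·284 = 123.
ΔCS = ½(158 + 284)(102 − 81) = 4641; ΔPS = ½(158 + 284)(123 − 102) = 4641.
Government spending = 42 × 284 = 11928.
Net change = 4641 + 4641 − 11928 = -2646. The loss equals the DWL triangle ½·42·126.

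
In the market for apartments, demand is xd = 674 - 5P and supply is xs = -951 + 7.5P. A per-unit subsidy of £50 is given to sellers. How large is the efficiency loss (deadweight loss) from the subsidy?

Pre-subsidy: 674 - 5P = -951 + 7.5P gives P* = 130, x* = 24.
With the subsidy, sellers receive Ps = Pb + 50 for each unit, where Pb is the price buyers pay.
Supply in terms of Pb becomes xs = -951 + 7.5(Pb + 50) = -576 + 7.5Pb. Setting this equal to demand: 674 - 5Pb = -576 + 7.5Pb, so Pb = 100.
Sellers receive Ps = 100 + 50 = 150; x' = 674 − 5·100 = 174.
The subsidy expands output by 174 − 24 = 150 past the efficient level; on those units the gap between marginal cost and willingness to pay runs from 0 up to 50.
DWL = ½ × 50 × 150 = 3750.

Deadweight loss = £3750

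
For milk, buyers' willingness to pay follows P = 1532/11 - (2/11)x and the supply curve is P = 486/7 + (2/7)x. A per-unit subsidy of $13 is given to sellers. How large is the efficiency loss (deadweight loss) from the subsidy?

Pre-subsidy: 1532/11 - (2/11)x = 486/7 + (2/7)x gives x* = 2689/18 and P* = 1009/9.
With the subsidy, sellers receive Ps = Pb + 13 for each unit, where Pb is the price buyers pay.
On the curves, Pb = 1532/11 - (2/11)x and Ps = 486/7 + (2/7)x; the wedge Ps − Pb = 13 gives 486/7 + (2/7)x − (1532/11 - (2/11)x) = 13, so x' = 6379/36.
Then Pb = 1532/11 − (2/11)·(6379/36) = 1927/18 and Ps = 486/7 + (2/7)·(6379/36) = 2161/18.
The subsidy expands output by 6379/36 − 2689/18 = 1001/36 past the efficient level; on those units the gap between marginal cost and willingness to pay runs from 0 up to 13.
DWL = ½ × 13 × 1001/36 = 13013/72.

Deadweight loss = 13013/72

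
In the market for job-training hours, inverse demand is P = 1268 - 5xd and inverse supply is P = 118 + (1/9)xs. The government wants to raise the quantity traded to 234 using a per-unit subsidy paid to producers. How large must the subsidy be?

At x = 234, from the demand curve buyers pay Pb = 1268 − 5·234 = 98; from the supply curve sellers need Ps = 118 + (1/9)·234 = 144.
The subsidy must fill the gap: s = Ps − Pb = 144 − 98 = 46.

Required subsidy s = 46 per unit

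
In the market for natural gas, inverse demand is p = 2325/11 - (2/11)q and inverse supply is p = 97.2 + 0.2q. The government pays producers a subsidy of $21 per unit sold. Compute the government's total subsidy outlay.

Pre-subsidy: 2325/11 - (2/11)q = 97.2 + 0.2q gives q* = 299 and p* = 157.
With the subsidy, sellers receive ps = pb + 21 for each unit, where pb is the price buyers pay.
On the curves, pb = 2325/11 - (2/11)q and ps = 97.2 + 0.2q; the wedge ps − pb = 21 gives 97.2 + 0.2q − (2325/11 - (2/11)q) = 21, so q' = 354.
Then pb = 2325/11 − (2/11)·354 = 147 and ps = 97.2 + 0.2·354 = 168.
Government outlay = subsidy × quantity = 21 × 354 = 7434.

Government cost = $7434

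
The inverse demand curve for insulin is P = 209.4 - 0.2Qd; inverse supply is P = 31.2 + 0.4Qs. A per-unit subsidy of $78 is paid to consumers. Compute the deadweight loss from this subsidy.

Deadweight loss = $5070

Pre-subsidy: 209.4 - 0.2Q = 31.2 + 0.4Q gives Q* = 297 and P* = 150.
With the rebate, buyers effectively pay Pb = Ps − 78, where Ps is the price sellers receive.
On the curves, Pb = 209.4 - 0.2Q and Ps = 31.2 + 0.4Q; the wedge Ps − Pb = 78 gives 31.2 + 0.4Q − (209.4 - 0.2Q) = 78, so Q' = 427.
Then Pb = 209.4 − 0.2·427 = 124 and Ps = 31.2 + 0.4·427 = 202.
The subsidy expands output by 427 − 297 = 130 past the efficient level; on those units the gap between marginal cost and willingness to pay runs from 0 up to 78.
DWL = ½ × 78 × 130 = 5070.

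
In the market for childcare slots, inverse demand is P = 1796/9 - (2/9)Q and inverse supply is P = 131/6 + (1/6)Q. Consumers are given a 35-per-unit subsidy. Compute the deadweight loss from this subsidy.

Pre-subsidy: 1796/9 - (2/9)Q = 131/6 + (1/6)Q gives Q* = 457 and P* = 98.
With the rebate, buyers effectively pay Pb = Ps − 35, where Ps is the price sellers receive.
On the curves, Pb = 1796/9 - (2/9)Q and Ps = 131/6 + (1/6)Q; the wedge Ps − Pb = 35 gives 131/6 + (1/6)Q − (1796/9 - (2/9)Q) = 35, so Q' = 547.
Then Pb = 1796/9 − (2/9)·547 = 78 and Ps = 131/6 + (1/6)·547 = 113.
The subsidy expands output by 547 − 457 = 90 past the efficient level; on those units the gap between marginal cost and willingness to pay runs from 0 up to 35.
DWL = ½ × 35 × 90 = 1575.

Deadweight loss = 1575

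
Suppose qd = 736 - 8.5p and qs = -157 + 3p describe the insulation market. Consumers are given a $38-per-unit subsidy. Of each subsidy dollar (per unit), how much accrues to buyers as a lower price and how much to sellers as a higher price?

Pre-subsidy: 736 - 8.5p = -157 + 3p gives p* = 1786/23, q* = 1747/23.
With the rebate, buyers effectively pay pb = ps − 38, where ps is the price sellers receive.
Demand in terms of ps becomes qd = 736 − 8.5(ps − 38) = 1059 - 8.5ps. Setting this equal to supply: 1059 - 8.5ps = -157 + 3ps, so ps = 2432/23.
Buyers pay pb = 2432/23 − 38 = 1558/23; q' = -157 + 3·(2432/23) = 3685/23.
Buyers' price falls by p* − pb = 1786/23 − 1558/23 = 228/23; sellers' price rises by ps − p* = 2432/23 − 1786/23 = 646/23.

Buyers gain 228/23 per unit; sellers gain 646/23 per unit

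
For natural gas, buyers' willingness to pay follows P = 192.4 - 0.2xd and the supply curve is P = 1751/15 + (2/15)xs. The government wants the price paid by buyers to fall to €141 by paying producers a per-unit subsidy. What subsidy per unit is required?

Required subsidy s = €10 per unit

At a buyer price of 141, quantity demanded is 962 − 5·141 = 257.
Sellers supply 257 only when they receive Ps = 1751/15 + (2/15)·257 = 151.
s = Ps − Pb = 151 − 141 = 10.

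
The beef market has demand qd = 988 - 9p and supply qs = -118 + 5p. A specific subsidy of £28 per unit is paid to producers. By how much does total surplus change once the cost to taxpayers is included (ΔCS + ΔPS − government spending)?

Net change in total surplus = -£1260

Pre-subsidy: 988 - 9p = -118 + 5p gives p* = 79, q* = 277.
With the subsidy, sellers receive ps = pb + 28 for each unit, where pb is the price buyers pay.
Supply in terms of pb becomes qs = -118 + 5(pb + 28) = 22 + 5pb. Setting this equal to demand: 988 - 9pb = 22 + 5pb, so pb = 69.
Sellers receive ps = 69 + 28 = 97; q' = 988 − 9·69 = 367.
ΔCS = ½(277 + 367)(79 − 69) = 3220; ΔPS = ½(277 + 367)(97 − 79) = 5796.
Government spending = 28 × 367 = 10276.
Net change = 3220 + 5796 − 10276 = -1260. The loss equals the DWL triangle ½·28·90.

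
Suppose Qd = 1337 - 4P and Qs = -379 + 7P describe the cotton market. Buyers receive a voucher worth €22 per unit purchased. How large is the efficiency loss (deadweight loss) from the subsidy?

Pre-subsidy: 1337 - 4P = -379 + 7P gives P* = 156, Q* = 713.
With the rebate, buyers effectively pay Pb = Ps − 22, where Ps is the price sellers receive.
Demand in terms of Ps becomes Qd = 1337 − 4(Ps − 22) = 1425 - 4Ps. Setting this equal to supply: 1425 - 4Ps = -379 + 7Ps, so Ps = 164.
Buyers pay Pb = 164 − 22 = 142; Q' = -379 + 7·164 = 769.
The subsidy expands output by 769 − 713 = 56 past the efficient level; on those units the gap between marginal cost and willingness to pay runs from 0 up to 22.
DWL = ½ × 22 × 56 = 616.

Deadweight loss = €616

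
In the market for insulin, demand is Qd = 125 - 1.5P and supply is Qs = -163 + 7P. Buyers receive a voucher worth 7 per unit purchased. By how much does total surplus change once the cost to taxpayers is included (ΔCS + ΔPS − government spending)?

Net change in total surplus = -1029/34

Pre-subsidy: 125 - 1.5P = -163 + 7P gives P* = 576/17, Q* = 1261/17.
With the rebate, buyers effectively pay Pb = Ps − 7, where Ps is the price sellers receive.
Demand in terms of Ps becomes Qd = 125 − 1.5(Ps − 7) = 135.5 - 1.5Ps. Setting this equal to supply: 135.5 - 1.5Ps = -163 + 7Ps, so Ps = 597/17.
Buyers pay Pb = 597/17 − 7 = 478/17; Q' = -163 + 7·(597/17) = 1408/17.
ΔCS = ½(1261/17 + 1408/17)(576/17 − 478/17) = 7693/17; ΔPS = ½(1261/17 + 1408/17)(597/17 − 576/17) = 3297/34.
Government spending = 7 × 1408/17 = 9856/17.
Net change = 7693/17 + 3297/34 − 9856/17 = -1029/34. The loss equals the DWL triangle ½·7·147/17.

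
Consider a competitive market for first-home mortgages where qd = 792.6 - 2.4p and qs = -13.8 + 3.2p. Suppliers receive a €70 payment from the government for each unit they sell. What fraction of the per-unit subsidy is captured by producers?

Pre-subsidy: 792.6 - 2.4p = -13.8 + 3.2p gives p* = 144, q* = 447.
With the subsidy, sellers receive ps = pb + 70 for each unit, where pb is the price buyers pay.
Supply in terms of pb becomes qs = -13.8 + 3.2(pb + 70) = 210.2 + 3.2pb. Setting this equal to demand: 792.6 - 2.4pb = 210.2 + 3.2pb, so pb = 104.
Sellers receive ps = 104 + 70 = 174; q' = 792.6 − 2.4·104 = 543.
Buyers' price falls by p* − pb = 144 − 104 = 40; sellers' price rises by ps − p* = 174 − 144 = 30.
So producers capture 30/70 = 3/7 of each unit of subsidy.

Producer share = 3/7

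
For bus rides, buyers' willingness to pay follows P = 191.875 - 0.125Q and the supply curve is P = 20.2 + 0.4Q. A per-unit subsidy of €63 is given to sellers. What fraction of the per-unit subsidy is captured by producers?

Producer share = 16/21

Pre-subsidy: 191.875 - 0.125Q = 20.2 + 0.4Q gives Q* = 327 and P* = 151.
With the subsidy, sellers receive Ps = Pb + 63 for each unit, where Pb is the price buyers pay.
On the curves, Pb = 191.875 - 0.125Q and Ps = 20.2 + 0.4Q; the wedge Ps − Pb = 63 gives 20.2 + 0.4Q − (191.875 - 0.125Q) = 63, so Q' = 447.
Then Pb = 191.875 − 0.125·447 = 136 and Ps = 20.2 + 0.4·447 = 199.
Buyers' price falls by P* − Pb = 151 − 136 = 15; sellers' price rises by Ps − P* = 199 − 151 = 48.
So producers capture 48/63 = 16/21 of each unit of subsidy.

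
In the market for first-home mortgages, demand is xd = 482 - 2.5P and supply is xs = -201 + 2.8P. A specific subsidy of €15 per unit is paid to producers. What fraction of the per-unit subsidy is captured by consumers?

Consumer share = 28/53

Pre-subsidy: 482 - 2.5P = -201 + 2.8P gives P* = 6830/53, x* = 8471/53.
With the subsidy, sellers receive Ps = Pb + 15 for each unit, where Pb is the price buyers pay.
Supply in terms of Pb becomes xs = -201 + 2.8(Pb + 15) = -159 + 2.8Pb. Setting this equal to demand: 482 - 2.5Pb = -159 + 2.8Pb, so Pb = 6410/53.
Sellers receive Ps = 6410/53 + 15 = 7205/53; x' = 482 − 2.5·(6410/53) = 9521/53.
Buyers' price falls by P* − Pb = 6830/53 − 6410/53 = 420/53; sellers' price rises by Ps − P* = 7205/53 − 6830/53 = 375/53.
So consumers capture (420/53)/15 = 28/53 of each unit of subsidy.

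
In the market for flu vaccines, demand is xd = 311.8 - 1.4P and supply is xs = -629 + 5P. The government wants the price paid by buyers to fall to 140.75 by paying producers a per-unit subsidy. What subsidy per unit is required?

At a buyer price of 140.75, quantity demanded is 311.8 − 1.4·140.75 = 114.75.
Sellers supply 114.75 only when they receive Ps with -629 + 5·Ps = 114.75, i.e. Ps = 148.75.
s = Ps − Pb = 148.75 − 140.75 = 8.

Required subsidy s = 8 per unit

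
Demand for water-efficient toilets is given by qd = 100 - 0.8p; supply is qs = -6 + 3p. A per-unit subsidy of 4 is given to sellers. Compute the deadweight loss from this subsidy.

Pre-subsidy: 100 - 0.8p = -6 + 3p gives p* = 530/19, q* = 1476/19.
With the subsidy, sellers receive ps = pb + 4 for each unit, where pb is the price buyers pay.
Supply in terms of pb becomes qs = -6 + 3(pb + 4) = 6 + 3pb. Setting this equal to demand: 100 - 0.8pb = 6 + 3pb, so pb = 470/19.
Sellers receive ps = 470/19 + 4 = 546/19; q' = 100 − 0.8·(470/19) = 1524/19.
The subsidy expands output by 1524/19 − 1476/19 = 48/19 past the efficient level; on those units the gap between marginal cost and willingness to pay runs from 0 up to 4.
DWL = ½ × 4 × 48/19 = 96/19.

Deadweight loss = 96/19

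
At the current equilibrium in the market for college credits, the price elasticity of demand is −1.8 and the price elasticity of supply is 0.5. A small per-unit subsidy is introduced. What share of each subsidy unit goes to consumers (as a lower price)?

Consumer share = 5/23

For a small subsidy around the equilibrium, the benefit split depends on the relative slopes, which at a point are proportional to the elasticities.
Buyer share = εs/(εs + |εd|) = 0.5/(0.5 + 1.8) = 5/23; seller share = |εd|/(εs + |εd|) = 18/23.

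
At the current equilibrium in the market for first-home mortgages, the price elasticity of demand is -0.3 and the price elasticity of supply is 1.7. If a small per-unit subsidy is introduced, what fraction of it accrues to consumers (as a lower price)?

Consumer share = 0.85

For a small subsidy around the equilibrium, the benefit split depends on the relative slopes, which at a point are proportional to the elasticities.
Buyer share = εs/(εs + |εd|) = 1.7/(1.7 + 0.3) = 0.85; seller share = |εd|/(εs + |εd|) = 0.15.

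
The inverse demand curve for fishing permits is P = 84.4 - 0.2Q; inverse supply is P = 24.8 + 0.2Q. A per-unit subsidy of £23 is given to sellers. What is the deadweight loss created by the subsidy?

Deadweight loss = £661.25

Pre-subsidy: 84.4 - 0.2Q = 24.8 + 0.2Q gives Q* = 149 and P* = 54.6.
With the subsidy, sellers receive Ps = Pb + 23 for each unit, where Pb is the price buyers pay.
On the curves, Pb = 84.4 - 0.2Q and Ps = 24.8 + 0.2Q; the wedge Ps − Pb = 23 gives 24.8 + 0.2Q − (84.4 - 0.2Q) = 23, so Q' = 206.5.
Then Pb = 84.4 − 0.2·206.5 = 43.1 and Ps = 24.8 + 0.2·206.5 = 66.1.
The subsidy expands output by 206.5 − 149 = 57.5 past the efficient level; on those units the gap between marginal cost and willingness to pay runs from 0 up to 23.
DWL = ½ × 23 × 57.5 = 661.25.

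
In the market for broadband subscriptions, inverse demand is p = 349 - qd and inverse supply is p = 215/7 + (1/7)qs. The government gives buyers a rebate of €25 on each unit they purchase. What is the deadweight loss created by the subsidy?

Deadweight loss = €273.4375

Pre-subsidy: 349 - q = 215/7 + (1/7)q gives q* = 278.5 and p* = 70.5.
With the rebate, buyers effectively pay pb = ps − 25, where ps is the price sellers receive.
On the curves, pb = 349 - q and ps = 215/7 + (1/7)q; the wedge ps − pb = 25 gives 215/7 + (1/7)q − (349 - q) = 25, so q' = 300.375.
Then pb = 349 − 1·300.375 = 48.625 and ps = 215/7 + (1/7)·300.375 = 73.625.
The subsidy expands output by 300.375 − 278.5 = 21.875 past the efficient level; on those units the gap between marginal cost and willingness to pay runs from 0 up to 25.
DWL = ½ × 25 × 21.875 = 273.4375.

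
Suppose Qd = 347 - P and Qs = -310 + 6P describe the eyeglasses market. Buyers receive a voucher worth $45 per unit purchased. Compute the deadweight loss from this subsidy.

Pre-subsidy: 347 - P = -310 + 6P gives P* = 657/7, Q* = 1772/7.
With the rebate, buyers effectively pay Pb = Ps − 45, where Ps is the price sellers receive.
Demand in terms of Ps becomes Qd = 347 − 1(Ps − 45) = 392 - Ps. Setting this equal to supply: 392 - Ps = -310 + 6Ps, so Ps = 702/7.
Buyers pay Pb = 702/7 − 45 = 387/7; Q' = -310 + 6·(702/7) = 2042/7.
The subsidy expands output by 2042/7 − 1772/7 = 270/7 past the efficient level; on those units the gap between marginal cost and willingness to pay runs from 0 up to 45.
DWL = ½ × 45 × 270/7 = 6075/7.

Deadweight loss = 6075/7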